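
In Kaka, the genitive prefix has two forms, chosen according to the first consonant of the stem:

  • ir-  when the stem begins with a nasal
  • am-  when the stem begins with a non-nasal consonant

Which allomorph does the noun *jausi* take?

*jausi*: first consonant = /j/, non-nasal → am-.

am-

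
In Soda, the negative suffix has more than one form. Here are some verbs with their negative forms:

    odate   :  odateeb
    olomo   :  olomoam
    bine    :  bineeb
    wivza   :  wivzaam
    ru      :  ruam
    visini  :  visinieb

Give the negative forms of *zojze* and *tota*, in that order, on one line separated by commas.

The pattern is front/back vowel harmony: -eb when the last vowel of the stem is a front vowel (*odate*, *bine*, *visini*); -am when the last vowel of the stem is a back vowel (*olomo*, *wivza*, *ru*).
*zojze* — last vowel /e/ (a front vowel) → -eb → *zojzeeb*.
*tota*: last vowel = /a/, a back vowel → -am → *totaam*.

zojzeeb, totaam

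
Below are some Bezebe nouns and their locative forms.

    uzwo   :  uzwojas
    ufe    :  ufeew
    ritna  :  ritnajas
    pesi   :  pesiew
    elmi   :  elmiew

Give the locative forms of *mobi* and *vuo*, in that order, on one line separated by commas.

mobiew, vuojas

The pattern is front/back vowel harmony: -ew when the last vowel of the stem is a front vowel (*ufe*, *pesi*, *elmi*); -jas when the last vowel of the stem is a back vowel (*uzwo*, *ritna*).
Since the last vowel of *mobi* is /i/ (a front vowel), it takes -ew, giving *mobiew*.
Since the last vowel of *vuo* is /o/ (a back vowel), it takes -jas, giving *vuojas*.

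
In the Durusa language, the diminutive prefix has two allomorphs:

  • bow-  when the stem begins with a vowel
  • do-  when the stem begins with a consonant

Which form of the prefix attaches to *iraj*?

*iraj*: first sound = /i/, a vowel → bow-.

bow-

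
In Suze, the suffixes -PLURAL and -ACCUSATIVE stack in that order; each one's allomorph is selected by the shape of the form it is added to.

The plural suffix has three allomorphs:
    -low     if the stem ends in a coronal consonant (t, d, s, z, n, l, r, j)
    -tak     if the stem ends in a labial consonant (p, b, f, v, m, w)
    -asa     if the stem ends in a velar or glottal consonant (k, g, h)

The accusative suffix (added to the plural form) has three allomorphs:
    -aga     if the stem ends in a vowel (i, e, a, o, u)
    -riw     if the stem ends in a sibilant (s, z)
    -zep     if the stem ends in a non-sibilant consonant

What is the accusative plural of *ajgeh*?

*ajgeh* — final consonant /h/ (velar/glottal) → -asa → *ajgehasa*.
The plural form *ajgehasa*: final sound = /a/, a vowel → -aga → *ajgehasaaga*.

ajgehasaaga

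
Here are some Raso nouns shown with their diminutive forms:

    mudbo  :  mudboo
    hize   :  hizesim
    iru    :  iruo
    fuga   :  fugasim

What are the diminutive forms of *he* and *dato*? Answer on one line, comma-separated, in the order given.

hesim, datoo

Looking at the last vowel of each stem: -o when the last vowel of the stem is a rounded vowel (*mudbo*, *iru*); -sim when the last vowel of the stem is an unrounded vowel (*hize*, *fuga*).
*he*: last vowel = /e/, an unrounded vowel → -sim → *hesim*.
Since the last vowel of *dato* is /o/ (a rounded vowel), it takes -o, giving *datoo*.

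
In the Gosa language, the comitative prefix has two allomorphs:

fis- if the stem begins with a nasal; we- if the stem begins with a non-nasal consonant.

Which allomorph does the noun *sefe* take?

we-

The first consonant of *sefe* is /s/, which is non-nasal, so the prefix is we-.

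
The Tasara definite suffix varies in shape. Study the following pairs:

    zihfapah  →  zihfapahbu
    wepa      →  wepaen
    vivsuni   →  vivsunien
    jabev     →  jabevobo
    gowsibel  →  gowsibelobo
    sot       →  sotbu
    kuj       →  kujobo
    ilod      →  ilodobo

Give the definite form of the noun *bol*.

bolobo

Looking at the final sound of each stem: -bu when the stem ends in a voiceless consonant (*zihfapah*, *sot*); -obo when the stem ends in a voiced consonant (*jabev*, *gowsibel*, *kuj*, *ilod*); -en when the stem ends in a vowel (*wepa*, *vivsuni*).
*bol* — final sound /l/ (a voiced consonant) → -obo → *bolobo*.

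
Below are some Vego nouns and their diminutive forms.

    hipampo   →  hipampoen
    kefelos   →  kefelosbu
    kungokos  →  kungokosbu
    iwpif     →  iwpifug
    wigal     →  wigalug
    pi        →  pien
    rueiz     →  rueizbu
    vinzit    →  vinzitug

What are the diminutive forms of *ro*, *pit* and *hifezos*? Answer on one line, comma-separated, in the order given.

The suffix is conditioned by the final sound: -bu when the stem ends in a sibilant (*kefelos*, *kungokos*, *rueiz*); -ug when the stem ends in a non-sibilant consonant (*iwpif*, *wigal*, *vinzit*); -en when the stem ends in a vowel (*hipampo*, *pi*).
*ro* — final sound /o/ (a vowel) → -en → *roen*.
*pit*: final sound = /t/, a non-sibilant consonant → -ug → *pitug*.
*hifezos*: final sound = /s/, a sibilant → -bu → *hifezosbu*.

roen, pitug, hifezosbu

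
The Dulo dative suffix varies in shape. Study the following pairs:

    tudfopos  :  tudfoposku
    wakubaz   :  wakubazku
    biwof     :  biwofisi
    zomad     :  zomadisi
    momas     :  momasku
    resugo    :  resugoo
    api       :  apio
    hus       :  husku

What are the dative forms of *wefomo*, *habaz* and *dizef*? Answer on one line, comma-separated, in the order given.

Looking at the final sound of each stem: -ku when the stem ends in a sibilant (*tudfopos*, *wakubaz*, *momas*, *hus*); -isi when the stem ends in a non-sibilant consonant (*biwof*, *zomad*); -o when the stem ends in a vowel (*resugo*, *api*).
The final sound of *wefomo* is /o/, which is a vowel, so the suffix is -o, giving *wefomoo*.
*habaz*: final sound = /z/, a sibilant → -ku → *habazku*.
*dizef*: final sound = /f/, a non-sibilant consonant → -isi → *dizefisi*.

wefomoo, habazku, dizefisi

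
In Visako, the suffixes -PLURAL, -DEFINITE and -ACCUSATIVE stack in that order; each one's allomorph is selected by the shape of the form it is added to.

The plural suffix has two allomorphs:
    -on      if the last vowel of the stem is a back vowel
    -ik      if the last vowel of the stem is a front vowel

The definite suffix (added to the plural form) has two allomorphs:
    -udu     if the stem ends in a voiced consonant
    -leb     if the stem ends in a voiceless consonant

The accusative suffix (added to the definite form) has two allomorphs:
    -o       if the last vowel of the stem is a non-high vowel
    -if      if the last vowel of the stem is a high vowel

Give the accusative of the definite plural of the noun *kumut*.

The last vowel of *kumut* is /u/, which is a back vowel, so the plural suffix is -on, giving *kumuton*.
The plural form *kumuton*: final consonant = /n/, voiced → -udu → *kumutonudu*.
The definite form *kumutonudu* — last vowel /u/ (a high vowel) → -if → *kumutonuduif*.

kumutonuduif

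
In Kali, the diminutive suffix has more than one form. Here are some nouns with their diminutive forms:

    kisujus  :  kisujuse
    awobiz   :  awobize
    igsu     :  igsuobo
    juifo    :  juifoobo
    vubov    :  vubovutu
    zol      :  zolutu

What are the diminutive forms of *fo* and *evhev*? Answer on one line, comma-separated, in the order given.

Looking at the final sound of each stem: -e when the stem ends in a sibilant (*kisujus*, *awobiz*); -utu when the stem ends in a non-sibilant consonant (*vubov*, *zol*); -obo when the stem ends in a vowel (*igsu*, *juifo*).
*fo* — final sound /o/ (a vowel) → -obo → *foobo*.
Since the final sound of *evhev* is /v/ (a non-sibilant consonant), it takes -utu, giving *evhevutu*.

foobo, evhevutu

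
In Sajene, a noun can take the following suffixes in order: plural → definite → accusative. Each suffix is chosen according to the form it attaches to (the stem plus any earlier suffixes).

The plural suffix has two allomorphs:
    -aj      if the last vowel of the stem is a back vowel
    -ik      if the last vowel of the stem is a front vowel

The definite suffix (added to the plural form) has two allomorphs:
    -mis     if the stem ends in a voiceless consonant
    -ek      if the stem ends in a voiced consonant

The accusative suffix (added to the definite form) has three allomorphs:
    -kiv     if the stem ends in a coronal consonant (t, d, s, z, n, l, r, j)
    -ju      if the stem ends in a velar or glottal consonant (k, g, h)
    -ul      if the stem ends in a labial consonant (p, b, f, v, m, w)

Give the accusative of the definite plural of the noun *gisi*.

*gisi*: last vowel = /i/, a front vowel → -ik → *gisiik*.
The plural form *gisiik* — final consonant /k/ (voiceless) → -mis → *gisiikmis*.
The definite form *gisiikmis* — final consonant /s/ (coronal) → -kiv → *gisiikmiskiv*.

gisiikmiskiv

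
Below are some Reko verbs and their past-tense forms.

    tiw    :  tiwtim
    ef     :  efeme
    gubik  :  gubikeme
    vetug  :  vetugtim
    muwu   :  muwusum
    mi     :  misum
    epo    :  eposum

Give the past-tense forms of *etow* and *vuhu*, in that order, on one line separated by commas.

etowtim, vuhusum

Looking at the final sound of each stem: -eme when the stem ends in a voiceless consonant (*ef*, *gubik*); -tim when the stem ends in a voiced consonant (*tiw*, *vetug*); -sum when the stem ends in a vowel (*muwu*, *mi*, *epo*).
*etow*: final sound = /w/, a voiced consonant → -tim → *etowtim*.
The final sound of *vuhu* is /u/, which is a vowel, so the suffix is -sum, giving *vuhusum*.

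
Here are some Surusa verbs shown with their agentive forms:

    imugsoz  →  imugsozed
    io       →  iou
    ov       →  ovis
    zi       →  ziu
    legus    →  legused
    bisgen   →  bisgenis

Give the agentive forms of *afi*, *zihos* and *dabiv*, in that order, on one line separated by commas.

Looking at the final sound of each stem: -ed when the stem ends in a sibilant (*imugsoz*, *legus*); -is when the stem ends in a non-sibilant consonant (*ov*, *bisgen*); -u when the stem ends in a vowel (*io*, *zi*).
*afi* — final sound /i/ (a vowel) → -u → *afiu*.
*zihos*: final sound = /s/, a sibilant → -ed → *zihosed*.
*dabiv* — final sound /v/ (a non-sibilant consonant) → -is → *dabivis*.

afiu, zihosed, dabivis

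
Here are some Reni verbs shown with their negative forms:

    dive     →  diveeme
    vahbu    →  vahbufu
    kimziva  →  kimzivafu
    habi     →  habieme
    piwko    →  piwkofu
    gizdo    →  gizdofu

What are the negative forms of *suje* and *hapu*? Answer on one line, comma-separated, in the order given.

The suffix is conditioned by the last vowel: -eme when the last vowel of the stem is a front vowel (*dive*, *habi*); -fu when the last vowel of the stem is a back vowel (*vahbu*, *kimziva*, *piwko*, *gizdo*).
Since the last vowel of *suje* is /e/ (a front vowel), it takes -eme, giving *sujeeme*.
*hapu*: last vowel = /u/, a back vowel → -fu → *hapufu*.

sujeeme, hapufu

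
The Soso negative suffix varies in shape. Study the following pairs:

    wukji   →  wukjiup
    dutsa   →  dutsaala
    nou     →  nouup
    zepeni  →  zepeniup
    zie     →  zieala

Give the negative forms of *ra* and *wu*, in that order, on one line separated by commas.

raala, wuup

The pattern is height harmony: -up when the last vowel of the stem is a high vowel (*wukji*, *nou*, *zepeni*); -ala when the last vowel of the stem is a non-high vowel (*dutsa*, *zie*).
*ra* — last vowel /a/ (a non-high vowel) → -ala → *raala*.
*wu*: last vowel = /u/, a high vowel → -up → *wuup*.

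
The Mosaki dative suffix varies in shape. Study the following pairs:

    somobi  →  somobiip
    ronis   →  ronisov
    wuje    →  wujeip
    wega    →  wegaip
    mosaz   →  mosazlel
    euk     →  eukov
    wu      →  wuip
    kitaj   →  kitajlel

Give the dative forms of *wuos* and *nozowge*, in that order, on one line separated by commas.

wuosov, nozowgeip

Looking at the final sound of each stem: -ov when the stem ends in a voiceless consonant (*ronis*, *euk*); -lel when the stem ends in a voiced consonant (*mosaz*, *kitaj*); -ip when the stem ends in a vowel (*somobi*, *wuje*, *wega*, *wu*).
The final sound of *wuos* is /s/, which is a voiceless consonant, so the suffix is -ov, giving *wuosov*.
The final sound of *nozowge* is /e/, which is a vowel, so the suffix is -ip, giving *nozowgeip*.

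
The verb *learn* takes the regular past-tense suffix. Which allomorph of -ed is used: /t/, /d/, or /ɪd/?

/d/

The stem *learn* ends in a voiced sound other than /d/.
The -ed suffix is realized as /ɪd/ after /t, d/; as /t/ after other voiceless consonants; and as /d/ after other voiced sounds.
So -ed on *learn* is pronounced /d/.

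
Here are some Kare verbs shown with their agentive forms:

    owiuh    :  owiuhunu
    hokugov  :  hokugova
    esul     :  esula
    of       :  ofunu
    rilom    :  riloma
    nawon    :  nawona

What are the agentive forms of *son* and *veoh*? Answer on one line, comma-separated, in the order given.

sona, veohunu

The alternation tracks the final consonant of the stem — -unu when the stem ends in a voiceless consonant (*owiuh*, *of*); -a when the stem ends in a voiced consonant (*hokugov*, *esul*, *rilom*, *nawon*).
Since the final consonant of *son* is /n/ (voiced), it takes -a, giving *sona*.
*veoh* — final consonant /h/ (voiceless) → -unu → *veohunu*.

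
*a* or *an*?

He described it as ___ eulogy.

a

The indefinite article is chosen by the initial *sound* of the following word, not its spelling.
*eulogy* begins with the sound /juː/ (eu pronounced /juː/) — a consonant sound.
So the article is *a*: He described it as a eulogy.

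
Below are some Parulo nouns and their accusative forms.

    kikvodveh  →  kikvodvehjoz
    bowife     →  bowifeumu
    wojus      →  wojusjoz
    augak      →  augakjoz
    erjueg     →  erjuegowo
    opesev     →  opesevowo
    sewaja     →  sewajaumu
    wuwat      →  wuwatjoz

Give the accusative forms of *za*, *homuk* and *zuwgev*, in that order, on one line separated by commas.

zaumu, homukjoz, zuwgevowo

The suffix is conditioned by the final sound: -joz when the stem ends in a voiceless consonant (*kikvodveh*, *wojus*, *augak*, *wuwat*); -owo when the stem ends in a voiced consonant (*erjueg*, *opesev*); -umu when the stem ends in a vowel (*bowife*, *sewaja*).
*za* — final sound /a/ (a vowel) → -umu → *zaumu*.
*homuk*: final sound = /k/, a voiceless consonant → -joz → *homukjoz*.
*zuwgev* — final sound /v/ (a voiced consonant) → -owo → *zuwgevowo*.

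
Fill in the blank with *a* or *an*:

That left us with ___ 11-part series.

The indefinite article is chosen by the initial *sound* of the following word, not its spelling.
The number *11* is spoken "eleven", beginning with /ɪˈlɛvən/ — a vowel sound.
So the article is *an*: That left us with an 11-part series.

an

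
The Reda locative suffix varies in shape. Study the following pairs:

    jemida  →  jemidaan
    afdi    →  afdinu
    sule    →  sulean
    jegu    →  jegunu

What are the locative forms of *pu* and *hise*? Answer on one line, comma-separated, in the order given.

punu, hisean

Looking at the last vowel of each stem: -nu when the last vowel of the stem is a high vowel (*afdi*, *jegu*); -an when the last vowel of the stem is a non-high vowel (*jemida*, *sule*).
The last vowel of *pu* is /u/, which is a high vowel, so the suffix is -nu, giving *punu*.
Since the last vowel of *hise* is /e/ (a non-high vowel), it takes -an, giving *hisean*.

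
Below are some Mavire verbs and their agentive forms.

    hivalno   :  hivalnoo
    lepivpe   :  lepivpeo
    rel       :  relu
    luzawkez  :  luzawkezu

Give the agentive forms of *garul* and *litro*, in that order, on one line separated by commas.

The suffix is conditioned by the final sound: -u when the stem ends in a consonant (*rel*, *luzawkez*); -o when the stem ends in a vowel (*hivalno*, *lepivpe*).
Since the final sound of *garul* is /l/ (a consonant), it takes -u, giving *garulu*.
*litro* — final sound /o/ (a vowel) → -o → *litroo*.

garulu, litroo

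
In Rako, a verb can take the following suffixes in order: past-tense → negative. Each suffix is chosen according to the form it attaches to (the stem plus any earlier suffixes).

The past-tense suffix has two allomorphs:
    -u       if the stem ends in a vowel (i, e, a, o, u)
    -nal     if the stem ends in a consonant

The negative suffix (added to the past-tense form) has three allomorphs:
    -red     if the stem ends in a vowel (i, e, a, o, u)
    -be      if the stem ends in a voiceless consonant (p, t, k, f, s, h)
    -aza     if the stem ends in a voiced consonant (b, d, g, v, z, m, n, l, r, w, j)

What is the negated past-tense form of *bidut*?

bidutnalaza

*bidut*: final sound = /t/, a consonant → -nal → *bidutnal*.
Since the final sound of the past-tense form *bidutnal* is /l/ (a voiced consonant), it takes -aza, giving *bidutnalaza*.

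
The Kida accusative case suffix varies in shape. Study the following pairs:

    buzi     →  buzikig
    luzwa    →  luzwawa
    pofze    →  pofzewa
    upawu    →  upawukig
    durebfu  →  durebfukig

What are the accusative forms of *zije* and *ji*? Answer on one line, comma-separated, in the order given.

The alternation tracks the last vowel of the stem — -kig when the last vowel of the stem is a high vowel (*buzi*, *upawu*, *durebfu*); -wa when the last vowel of the stem is a non-high vowel (*luzwa*, *pofze*).
*zije* — last vowel /e/ (a non-high vowel) → -wa → *zijewa*.
Since the last vowel of *ji* is /i/ (a high vowel), it takes -kig, giving *jikig*.

zijewa, jikig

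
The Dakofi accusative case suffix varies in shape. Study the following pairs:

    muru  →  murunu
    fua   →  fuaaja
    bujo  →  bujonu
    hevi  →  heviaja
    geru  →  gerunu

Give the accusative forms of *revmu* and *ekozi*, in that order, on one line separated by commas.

revmunu, ekoziaja

The pattern is rounding harmony: -nu when the last vowel of the stem is a rounded vowel (*muru*, *bujo*, *geru*); -aja when the last vowel of the stem is an unrounded vowel (*fua*, *hevi*).
*revmu*: last vowel = /u/, a rounded vowel → -nu → *revmunu*.
*ekozi*: last vowel = /i/, an unrounded vowel → -aja → *ekoziaja*.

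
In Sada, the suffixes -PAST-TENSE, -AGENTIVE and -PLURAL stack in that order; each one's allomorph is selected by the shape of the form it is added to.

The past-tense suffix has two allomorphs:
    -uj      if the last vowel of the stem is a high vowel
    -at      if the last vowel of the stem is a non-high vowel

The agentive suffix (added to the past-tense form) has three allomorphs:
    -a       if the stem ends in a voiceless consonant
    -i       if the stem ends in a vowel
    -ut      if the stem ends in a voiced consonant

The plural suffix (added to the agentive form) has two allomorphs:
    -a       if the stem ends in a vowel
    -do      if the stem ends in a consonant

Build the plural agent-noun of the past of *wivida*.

wividaataa

*wivida*: last vowel = /a/, a non-high vowel → -at → *wividaat*.
Since the final sound of the past-tense form *wividaat* is /t/ (a voiceless consonant), it takes -a, giving *wividaata*.
The agentive form *wividaata*: final sound = /a/, a vowel → -a → *wividaataa*.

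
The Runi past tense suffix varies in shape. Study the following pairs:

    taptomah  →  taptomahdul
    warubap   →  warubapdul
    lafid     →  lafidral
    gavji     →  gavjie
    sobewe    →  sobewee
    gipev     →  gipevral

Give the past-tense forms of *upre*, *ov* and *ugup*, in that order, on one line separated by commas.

upree, ovral, ugupdul

The suffix is conditioned by the final sound: -dul when the stem ends in a voiceless consonant (*taptomah*, *warubap*); -ral when the stem ends in a voiced consonant (*lafid*, *gipev*); -e when the stem ends in a vowel (*gavji*, *sobewe*).
Since the final sound of *upre* is /e/ (a vowel), it takes -e, giving *upree*.
Since the final sound of *ov* is /v/ (a voiced consonant), it takes -ral, giving *ovral*.
*ugup*: final sound = /p/, a voiceless consonant → -dul → *ugupdul*.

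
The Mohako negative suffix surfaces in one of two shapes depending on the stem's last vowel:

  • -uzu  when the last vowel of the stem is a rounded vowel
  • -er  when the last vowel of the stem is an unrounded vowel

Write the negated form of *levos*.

levosuzu

The last vowel of *levos* is /o/, which is a rounded vowel, so the suffix is -uzu, giving *levosuzu*.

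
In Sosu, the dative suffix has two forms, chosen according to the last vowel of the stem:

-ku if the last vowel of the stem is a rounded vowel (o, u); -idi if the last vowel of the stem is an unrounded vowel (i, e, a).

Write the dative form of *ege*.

egeidi

Since the last vowel of *ege* is /e/ (an unrounded vowel), it takes -idi, giving *egeidi*.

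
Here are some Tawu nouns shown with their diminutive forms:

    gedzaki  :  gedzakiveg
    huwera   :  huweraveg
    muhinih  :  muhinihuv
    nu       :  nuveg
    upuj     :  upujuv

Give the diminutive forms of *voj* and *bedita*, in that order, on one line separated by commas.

The pattern is consonant vs. vowel: -uv when the stem ends in a consonant (*muhinih*, *upuj*); -veg when the stem ends in a vowel (*gedzaki*, *huwera*, *nu*).
*voj*: final sound = /j/, a consonant → -uv → *vojuv*.
*bedita*: final sound = /a/, a vowel → -veg → *beditaveg*.

vojuv, beditaveg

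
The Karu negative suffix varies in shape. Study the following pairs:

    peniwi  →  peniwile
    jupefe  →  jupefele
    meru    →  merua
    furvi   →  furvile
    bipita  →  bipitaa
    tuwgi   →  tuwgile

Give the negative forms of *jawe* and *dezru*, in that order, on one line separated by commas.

jawele, dezrua

The alternation tracks the last vowel of the stem — -le when the last vowel of the stem is a front vowel (*peniwi*, *jupefe*, *furvi*, *tuwgi*); -a when the last vowel of the stem is a back vowel (*meru*, *bipita*).
The last vowel of *jawe* is /e/, which is a front vowel, so the suffix is -le, giving *jawele*.
*dezru* — last vowel /u/ (a back vowel) → -a → *dezrua*.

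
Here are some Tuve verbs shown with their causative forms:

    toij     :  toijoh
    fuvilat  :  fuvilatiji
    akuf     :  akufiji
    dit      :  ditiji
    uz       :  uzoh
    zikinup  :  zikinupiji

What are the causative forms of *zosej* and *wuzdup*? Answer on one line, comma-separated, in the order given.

The suffix is conditioned by the final consonant: -iji when the stem ends in a voiceless consonant (*fuvilat*, *akuf*, *dit*, *zikinup*); -oh when the stem ends in a voiced consonant (*toij*, *uz*).
*zosej* — final consonant /j/ (voiced) → -oh → *zosejoh*.
*wuzdup* — final consonant /p/ (voiceless) → -iji → *wuzdupiji*.

zosejoh, wuzdupiji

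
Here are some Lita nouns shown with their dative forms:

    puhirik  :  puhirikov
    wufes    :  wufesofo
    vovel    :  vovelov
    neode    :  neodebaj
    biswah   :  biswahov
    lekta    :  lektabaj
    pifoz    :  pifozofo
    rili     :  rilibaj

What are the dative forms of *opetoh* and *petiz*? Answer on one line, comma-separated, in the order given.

The pattern is sibilance of the final sound: -ofo when the stem ends in a sibilant (*wufes*, *pifoz*); -ov when the stem ends in a non-sibilant consonant (*puhirik*, *vovel*, *biswah*); -baj when the stem ends in a vowel (*neode*, *lekta*, *rili*).
*opetoh* — final sound /h/ (a non-sibilant consonant) → -ov → *opetohov*.
*petiz* — final sound /z/ (a sibilant) → -ofo → *petizofo*.

opetohov, petizofo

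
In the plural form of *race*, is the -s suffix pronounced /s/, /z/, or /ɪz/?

The stem *race* ends in a sibilant (/s, z, ʃ, ʒ, tʃ, dʒ/).
The plural suffix surfaces as /ɪz/ after sibilants, /s/ after other voiceless consonants, and /z/ after other voiced sounds.
So the plural -s on *race* is pronounced /ɪz/.

/ɪz/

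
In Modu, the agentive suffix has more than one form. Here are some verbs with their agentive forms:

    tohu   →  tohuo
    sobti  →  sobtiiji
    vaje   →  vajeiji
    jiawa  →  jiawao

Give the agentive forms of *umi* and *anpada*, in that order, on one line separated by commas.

umiiji, anpadao

The pattern is front/back vowel harmony: -iji when the last vowel of the stem is a front vowel (*sobti*, *vaje*); -o when the last vowel of the stem is a back vowel (*tohu*, *jiawa*).
*umi*: last vowel = /i/, a front vowel → -iji → *umiiji*.
The last vowel of *anpada* is /a/, which is a back vowel, so the suffix is -o, giving *anpadao*.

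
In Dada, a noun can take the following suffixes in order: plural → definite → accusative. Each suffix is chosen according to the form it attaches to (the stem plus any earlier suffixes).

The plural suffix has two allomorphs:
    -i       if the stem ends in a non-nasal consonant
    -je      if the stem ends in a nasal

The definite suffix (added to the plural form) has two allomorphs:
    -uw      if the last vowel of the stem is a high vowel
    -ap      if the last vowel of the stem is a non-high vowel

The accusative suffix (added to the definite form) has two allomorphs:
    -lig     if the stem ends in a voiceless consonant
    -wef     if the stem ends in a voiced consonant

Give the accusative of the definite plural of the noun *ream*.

*ream*: final consonant = /m/, a nasal → -je → *reamje*.
Since the last vowel of the plural form *reamje* is /e/ (a non-high vowel), it takes -ap, giving *reamjeap*.
The definite form *reamjeap* — final consonant /p/ (voiceless) → -lig → *reamjeaplig*.

reamjeaplig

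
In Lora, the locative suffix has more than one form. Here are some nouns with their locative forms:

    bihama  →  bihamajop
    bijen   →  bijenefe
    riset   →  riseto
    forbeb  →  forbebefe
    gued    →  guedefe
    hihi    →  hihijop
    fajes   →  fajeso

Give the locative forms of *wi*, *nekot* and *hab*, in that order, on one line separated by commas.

wijop, nekoto, habefe

The alternation tracks the final sound of the stem — -o when the stem ends in a voiceless consonant (*riset*, *fajes*); -efe when the stem ends in a voiced consonant (*bijen*, *forbeb*, *gued*); -jop when the stem ends in a vowel (*bihama*, *hihi*).
Since the final sound of *wi* is /i/ (a vowel), it takes -jop, giving *wijop*.
*nekot*: final sound = /t/, a voiceless consonant → -o → *nekoto*.
Since the final sound of *hab* is /b/ (a voiced consonant), it takes -efe, giving *habefe*.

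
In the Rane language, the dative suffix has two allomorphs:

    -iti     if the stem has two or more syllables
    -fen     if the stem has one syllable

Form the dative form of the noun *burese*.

*burese* has 3 syllables, so the suffix is -iti, giving *bureseiti*.

bureseiti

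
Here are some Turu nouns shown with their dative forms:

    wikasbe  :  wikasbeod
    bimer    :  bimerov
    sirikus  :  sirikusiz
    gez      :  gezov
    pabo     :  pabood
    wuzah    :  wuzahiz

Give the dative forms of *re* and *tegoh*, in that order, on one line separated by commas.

The pattern is voicing of the final sound: -iz when the stem ends in a voiceless consonant (*sirikus*, *wuzah*); -ov when the stem ends in a voiced consonant (*bimer*, *gez*); -od when the stem ends in a vowel (*wikasbe*, *pabo*).
*re*: final sound = /e/, a vowel → -od → *reod*.
Since the final sound of *tegoh* is /h/ (a voiceless consonant), it takes -iz, giving *tegohiz*.

reod, tegohiz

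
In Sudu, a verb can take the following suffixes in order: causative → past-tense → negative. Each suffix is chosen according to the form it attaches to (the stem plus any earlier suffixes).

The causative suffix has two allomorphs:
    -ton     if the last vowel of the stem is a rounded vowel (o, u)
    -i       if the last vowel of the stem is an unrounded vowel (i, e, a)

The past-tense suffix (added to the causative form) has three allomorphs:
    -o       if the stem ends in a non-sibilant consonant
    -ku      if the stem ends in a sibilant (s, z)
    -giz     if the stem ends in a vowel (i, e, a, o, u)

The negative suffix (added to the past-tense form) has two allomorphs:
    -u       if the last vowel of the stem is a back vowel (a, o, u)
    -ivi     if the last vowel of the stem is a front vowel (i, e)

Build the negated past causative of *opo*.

opotonou

*opo* — last vowel /o/ (a rounded vowel) → -ton → *opoton*.
Since the final sound of the causative form *opoton* is /n/ (a non-sibilant consonant), it takes -o, giving *opotono*.
The past-tense form *opotono* — last vowel /o/ (a back vowel) → -u → *opotonou*.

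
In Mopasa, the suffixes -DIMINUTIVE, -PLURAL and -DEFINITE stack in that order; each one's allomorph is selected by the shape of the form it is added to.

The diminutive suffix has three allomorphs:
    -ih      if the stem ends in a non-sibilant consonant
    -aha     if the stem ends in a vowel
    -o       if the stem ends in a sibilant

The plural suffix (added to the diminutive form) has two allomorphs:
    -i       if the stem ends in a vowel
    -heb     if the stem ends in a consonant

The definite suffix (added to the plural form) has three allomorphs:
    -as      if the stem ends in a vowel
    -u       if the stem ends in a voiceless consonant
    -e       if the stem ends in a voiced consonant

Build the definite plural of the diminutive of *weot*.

weotihhebe

*weot* — final sound /t/ (a non-sibilant consonant) → -ih → *weotih*.
Since the final sound of the diminutive form *weotih* is /h/ (a consonant), it takes -heb, giving *weotihheb*.
Since the final sound of the plural form *weotihheb* is /b/ (a voiced consonant), it takes -e, giving *weotihhebe*.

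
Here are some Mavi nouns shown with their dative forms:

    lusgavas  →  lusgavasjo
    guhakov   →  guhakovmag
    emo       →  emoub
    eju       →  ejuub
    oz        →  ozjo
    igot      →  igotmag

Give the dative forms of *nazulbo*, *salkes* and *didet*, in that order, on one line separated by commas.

The pattern is sibilance of the final sound: -jo when the stem ends in a sibilant (*lusgavas*, *oz*); -mag when the stem ends in a non-sibilant consonant (*guhakov*, *igot*); -ub when the stem ends in a vowel (*emo*, *eju*).
*nazulbo* — final sound /o/ (a vowel) → -ub → *nazulboub*.
Since the final sound of *salkes* is /s/ (a sibilant), it takes -jo, giving *salkesjo*.
The final sound of *didet* is /t/, which is a non-sibilant consonant, so the suffix is -mag, giving *didetmag*.

nazulboub, salkesjo, didetmag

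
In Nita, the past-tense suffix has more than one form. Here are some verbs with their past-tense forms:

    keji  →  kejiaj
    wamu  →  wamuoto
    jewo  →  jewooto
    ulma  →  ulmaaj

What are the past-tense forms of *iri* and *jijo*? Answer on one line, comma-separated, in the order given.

iriaj, jijooto

The suffix is conditioned by the last vowel: -oto when the last vowel of the stem is a rounded vowel (*wamu*, *jewo*); -aj when the last vowel of the stem is an unrounded vowel (*keji*, *ulma*).
*iri*: last vowel = /i/, an unrounded vowel → -aj → *iriaj*.
Since the last vowel of *jijo* is /o/ (a rounded vowel), it takes -oto, giving *jijooto*.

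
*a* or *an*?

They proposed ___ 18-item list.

an

The indefinite article is chosen by the initial *sound* of the following word, not its spelling.
The number *18* is spoken "eighteen", beginning with /ˌeɪˈtiːn/ — a vowel sound.
So the article is *an*: They proposed an 18-item list.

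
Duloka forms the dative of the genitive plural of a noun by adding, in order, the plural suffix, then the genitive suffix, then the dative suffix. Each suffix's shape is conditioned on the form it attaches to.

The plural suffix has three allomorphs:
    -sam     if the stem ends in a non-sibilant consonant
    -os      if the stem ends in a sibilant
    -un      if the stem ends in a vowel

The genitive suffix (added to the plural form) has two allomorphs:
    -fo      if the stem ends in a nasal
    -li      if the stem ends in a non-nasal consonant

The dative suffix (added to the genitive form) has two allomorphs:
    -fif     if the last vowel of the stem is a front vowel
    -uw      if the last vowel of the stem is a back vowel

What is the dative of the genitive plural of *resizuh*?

*resizuh*: final sound = /h/, a non-sibilant consonant → -sam → *resizuhsam*.
The final consonant of the plural form *resizuhsam* is /m/, which is a nasal, so the genitive suffix is -fo, giving *resizuhsamfo*.
The last vowel of the genitive form *resizuhsamfo* is /o/, which is a back vowel, so the dative suffix is -uw, giving *resizuhsamfouw*.

resizuhsamfouw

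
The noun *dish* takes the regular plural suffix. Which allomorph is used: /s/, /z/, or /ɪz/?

The stem *dish* ends in a sibilant (/s, z, ʃ, ʒ, tʃ, dʒ/).
The plural suffix surfaces as /ɪz/ after sibilants, /s/ after other voiceless consonants, and /z/ after other voiced sounds.
So the plural -s on *dish* is pronounced /ɪz/.

/ɪz/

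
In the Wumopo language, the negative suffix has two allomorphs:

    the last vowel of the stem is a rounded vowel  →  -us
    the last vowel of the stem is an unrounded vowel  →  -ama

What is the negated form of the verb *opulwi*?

opulwiama

*opulwi* — last vowel /i/ (an unrounded vowel) → -ama → *opulwiama*.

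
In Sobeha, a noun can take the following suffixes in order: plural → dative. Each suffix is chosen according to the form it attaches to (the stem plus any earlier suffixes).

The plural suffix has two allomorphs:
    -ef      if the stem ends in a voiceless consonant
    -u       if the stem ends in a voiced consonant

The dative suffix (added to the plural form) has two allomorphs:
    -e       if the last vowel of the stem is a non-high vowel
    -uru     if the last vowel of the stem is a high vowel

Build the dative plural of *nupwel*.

nupweluuru

Since the final consonant of *nupwel* is /l/ (voiced), it takes -u, giving *nupwelu*.
The last vowel of the plural form *nupwelu* is /u/, which is a high vowel, so the dative suffix is -uru, giving *nupweluuru*.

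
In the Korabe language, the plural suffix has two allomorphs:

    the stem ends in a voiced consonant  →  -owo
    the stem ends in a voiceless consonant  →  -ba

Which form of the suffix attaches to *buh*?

-ba

*buh* — final consonant /h/ (voiceless) → -ba.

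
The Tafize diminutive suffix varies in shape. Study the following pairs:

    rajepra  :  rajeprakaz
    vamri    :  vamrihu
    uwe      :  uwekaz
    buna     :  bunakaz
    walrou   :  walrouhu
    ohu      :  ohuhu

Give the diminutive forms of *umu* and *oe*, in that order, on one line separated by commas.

The alternation tracks the last vowel of the stem — -hu when the last vowel of the stem is a high vowel (*vamri*, *walrou*, *ohu*); -kaz when the last vowel of the stem is a non-high vowel (*rajepra*, *uwe*, *buna*).
Since the last vowel of *umu* is /u/ (a high vowel), it takes -hu, giving *umuhu*.
The last vowel of *oe* is /e/, which is a non-high vowel, so the suffix is -kaz, giving *oekaz*.

umuhu, oekaz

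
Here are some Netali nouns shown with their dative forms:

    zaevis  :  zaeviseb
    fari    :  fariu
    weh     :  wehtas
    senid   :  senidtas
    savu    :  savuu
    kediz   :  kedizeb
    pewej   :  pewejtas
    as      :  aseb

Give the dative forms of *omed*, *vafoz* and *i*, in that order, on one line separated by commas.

omedtas, vafozeb, iu

Looking at the final sound of each stem: -eb when the stem ends in a sibilant (*zaevis*, *kediz*, *as*); -tas when the stem ends in a non-sibilant consonant (*weh*, *senid*, *pewej*); -u when the stem ends in a vowel (*fari*, *savu*).
The final sound of *omed* is /d/, which is a non-sibilant consonant, so the suffix is -tas, giving *omedtas*.
*vafoz* — final sound /z/ (a sibilant) → -eb → *vafozeb*.
*i* — final sound /i/ (a vowel) → -u → *iu*.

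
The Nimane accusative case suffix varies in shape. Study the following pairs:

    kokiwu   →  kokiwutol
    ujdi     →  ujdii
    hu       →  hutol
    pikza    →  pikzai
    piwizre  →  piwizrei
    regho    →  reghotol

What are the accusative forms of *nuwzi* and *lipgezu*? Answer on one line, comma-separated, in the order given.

nuwzii, lipgezutol

The alternation tracks the last vowel of the stem — -tol when the last vowel of the stem is a rounded vowel (*kokiwu*, *hu*, *regho*); -i when the last vowel of the stem is an unrounded vowel (*ujdi*, *pikza*, *piwizre*).
Since the last vowel of *nuwzi* is /i/ (an unrounded vowel), it takes -i, giving *nuwzii*.
The last vowel of *lipgezu* is /u/, which is a rounded vowel, so the suffix is -tol, giving *lipgezutol*.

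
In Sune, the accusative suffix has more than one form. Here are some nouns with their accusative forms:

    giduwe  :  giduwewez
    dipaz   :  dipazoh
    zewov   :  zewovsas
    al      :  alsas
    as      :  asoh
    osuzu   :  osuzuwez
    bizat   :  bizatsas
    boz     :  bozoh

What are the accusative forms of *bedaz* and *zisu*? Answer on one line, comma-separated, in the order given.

The suffix is conditioned by the final sound: -oh when the stem ends in a sibilant (*dipaz*, *as*, *boz*); -sas when the stem ends in a non-sibilant consonant (*zewov*, *al*, *bizat*); -wez when the stem ends in a vowel (*giduwe*, *osuzu*).
The final sound of *bedaz* is /z/, which is a sibilant, so the suffix is -oh, giving *bedazoh*.
The final sound of *zisu* is /u/, which is a vowel, so the suffix is -wez, giving *zisuwez*.

bedazoh, zisuwez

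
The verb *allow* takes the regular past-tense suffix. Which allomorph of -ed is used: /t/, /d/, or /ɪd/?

/d/

The stem *allow* ends in a voiced sound other than /d/.
The -ed suffix is realized as /ɪd/ after /t, d/; as /t/ after other voiceless consonants; and as /d/ after other voiced sounds.
So -ed on *allow* is pronounced /d/.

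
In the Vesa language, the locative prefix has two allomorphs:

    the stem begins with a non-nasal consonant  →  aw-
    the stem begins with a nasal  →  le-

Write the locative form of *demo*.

*demo*: first consonant = /d/, non-nasal → aw- → *awdemo*.

awdemo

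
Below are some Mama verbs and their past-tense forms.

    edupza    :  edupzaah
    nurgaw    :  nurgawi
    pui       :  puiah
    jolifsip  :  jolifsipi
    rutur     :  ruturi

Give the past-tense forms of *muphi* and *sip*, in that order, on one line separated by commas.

The pattern is consonant vs. vowel: -i when the stem ends in a consonant (*nurgaw*, *jolifsip*, *rutur*); -ah when the stem ends in a vowel (*edupza*, *pui*).
Since the final sound of *muphi* is /i/ (a vowel), it takes -ah, giving *muphiah*.
The final sound of *sip* is /p/, which is a consonant, so the suffix is -i, giving *sipi*.

muphiah, sipi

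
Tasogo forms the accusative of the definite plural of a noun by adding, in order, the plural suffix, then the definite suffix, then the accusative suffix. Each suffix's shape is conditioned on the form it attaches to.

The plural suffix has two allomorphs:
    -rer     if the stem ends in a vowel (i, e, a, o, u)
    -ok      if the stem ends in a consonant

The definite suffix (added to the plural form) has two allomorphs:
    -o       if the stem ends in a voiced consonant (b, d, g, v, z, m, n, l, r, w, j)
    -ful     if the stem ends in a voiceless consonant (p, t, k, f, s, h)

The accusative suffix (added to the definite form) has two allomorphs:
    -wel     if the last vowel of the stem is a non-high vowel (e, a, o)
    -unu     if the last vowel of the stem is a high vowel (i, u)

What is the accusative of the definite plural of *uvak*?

uvakokfulunu

*uvak*: final sound = /k/, a consonant → -ok → *uvakok*.
The final consonant of the plural form *uvakok* is /k/, which is voiceless, so the definite suffix is -ful, giving *uvakokful*.
The definite form *uvakokful*: last vowel = /u/, a high vowel → -unu → *uvakokfulunu*.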